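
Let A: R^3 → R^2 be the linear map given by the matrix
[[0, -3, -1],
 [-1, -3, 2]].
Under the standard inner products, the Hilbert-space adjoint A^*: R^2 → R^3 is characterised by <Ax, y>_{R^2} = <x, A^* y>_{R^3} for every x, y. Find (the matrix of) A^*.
A^* = A^T =
[[0, -1],
 [-3, -3],
 [-1, 2]]

For real matrices with standard dot products, the defining identity <Ax, y> = <x, A^* y> gives (Ax)^T y = x^T (A^*) y, i.e. x^T A^T y = x^T (A^*) y. Since this holds for all x, y, we must have A^* = A^T. Therefore
A^* =
[[0, -1],
 [-3, -3],
 [-1, 2]].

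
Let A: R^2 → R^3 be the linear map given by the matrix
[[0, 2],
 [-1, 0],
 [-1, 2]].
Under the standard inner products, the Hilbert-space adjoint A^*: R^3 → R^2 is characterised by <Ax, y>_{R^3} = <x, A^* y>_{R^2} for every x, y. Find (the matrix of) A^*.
A^* = A^T =
[[0, -1, -1],
 [2, 0, 2]]

For real matrices with standard dot products, the defining identity <Ax, y> = <x, A^* y> gives (Ax)^T y = x^T (A^*) y, i.e. x^T A^T y = x^T (A^*) y. Since this holds for all x, y, we must have A^* = A^T. Therefore
A^* =
[[0, -1, -1],
 [2, 0, 2]].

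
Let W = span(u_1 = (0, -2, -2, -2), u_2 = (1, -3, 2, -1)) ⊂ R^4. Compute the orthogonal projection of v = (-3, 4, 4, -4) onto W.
proj_W(v) = (-1/41, 57/41, 52/41, 55/41)

Set up U = [u_1 | ... | u_2] ∈ R^(4×2). The projector onto W = col(U) is P = U (U^T U)^(-1) U^T.
Compute U^T U =
  [12, 4]
  [4, 15],
and U^T v = (-8, -3).
Solve U^T U · c = U^T v for the coefficients: c = (-27/41, -1/41). The projection is proj_W(v) = U c.
Check: (v - proj_W(v)) · u_1 = 0  (should be 0).
Check: (v - proj_W(v)) · u_2 = 0  (should be 0).
Result: proj_W(v) = (-1/41, 57/41, 52/41, 55/41).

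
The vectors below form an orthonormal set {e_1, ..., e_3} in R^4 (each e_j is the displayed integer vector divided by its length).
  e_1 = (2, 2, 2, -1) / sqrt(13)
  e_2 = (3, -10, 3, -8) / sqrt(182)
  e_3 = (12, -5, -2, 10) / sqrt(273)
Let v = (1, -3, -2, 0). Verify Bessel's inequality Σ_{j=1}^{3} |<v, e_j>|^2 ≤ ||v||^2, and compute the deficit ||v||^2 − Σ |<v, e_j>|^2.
Σ |<v, e_j>|^2 = 971/78; ||v||^2 = 14; deficit = 121/78

Write each e_j = u_j / sqrt(<u_j, u_j>) where u_j is the displayed integer vector. Then <v, e_j> = <v, u_j> / sqrt(<u_j, u_j>), so |<v, e_j>|^2 = <v, u_j>^2 / <u_j, u_j>.
Coefficients: <v, e_1> = -8/sqrt(13), <v, e_2> = 27/sqrt(182), <v, e_3> = 31/sqrt(273).
Square and sum: Σ |<v, e_j>|^2 = 971/78.
Compute ||v||^2 = v·v = 14.
Deficit = 14 − 971/78 = 121/78 ≥ 0, confirming Bessel's inequality. (The deficit equals ||v − Σ <v,e_j> e_j||^2, the squared distance from v to span{e_j}.)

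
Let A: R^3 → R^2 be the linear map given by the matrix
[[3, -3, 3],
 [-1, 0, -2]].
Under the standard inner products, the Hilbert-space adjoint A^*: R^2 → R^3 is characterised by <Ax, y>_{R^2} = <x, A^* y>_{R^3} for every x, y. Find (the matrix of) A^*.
A^* = A^T =
[[3, -1],
 [-3, 0],
 [3, -2]]

For real matrices with standard dot products, the defining identity <Ax, y> = <x, A^* y> gives (Ax)^T y = x^T (A^*) y, i.e. x^T A^T y = x^T (A^*) y. Since this holds for all x, y, we must have A^* = A^T. Therefore
A^* =
[[3, -1],
 [-3, 0],
 [3, -2]].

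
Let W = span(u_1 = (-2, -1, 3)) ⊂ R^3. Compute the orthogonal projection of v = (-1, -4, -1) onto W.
proj_W(v) = (-3/7, -3/14, 9/14)

Set up U = [u_1 | ... | u_1] ∈ R^(3×1). The projector onto W = col(U) is P = U (U^T U)^(-1) U^T.
Compute U^T U =
  [14],
and U^T v = (3).
Solve U^T U · c = U^T v for the coefficients: c = (3/14). The projection is proj_W(v) = U c.
Check: (v - proj_W(v)) · u_1 = 0  (should be 0).
Result: proj_W(v) = (-3/7, -3/14, 9/14).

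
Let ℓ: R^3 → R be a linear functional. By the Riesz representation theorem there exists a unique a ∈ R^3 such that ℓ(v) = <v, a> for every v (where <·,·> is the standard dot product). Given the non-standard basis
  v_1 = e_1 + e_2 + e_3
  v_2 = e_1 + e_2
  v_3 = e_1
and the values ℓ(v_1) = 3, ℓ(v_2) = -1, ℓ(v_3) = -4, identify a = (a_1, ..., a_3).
a = (-4, 3, 4)

Write a = (a_1, ..., a_3) in the standard basis. For each basis vector v_i, ℓ(v_i) = <v_i, a> is a linear equation in the a_j's. Collect the n equations into a matrix system V a = ℓ, where row i of V is v_i (expressed in the standard basis). Since V is invertible (lower-triangular with 1s on the diagonal, up to permutation), solve by back-substitution:
  V =
[[1, 1, 1],
 [1, 1, 0],
 [1, 0, 0]]
  V a = (3, -1, -4)
Solving gives a = (-4, 3, 4).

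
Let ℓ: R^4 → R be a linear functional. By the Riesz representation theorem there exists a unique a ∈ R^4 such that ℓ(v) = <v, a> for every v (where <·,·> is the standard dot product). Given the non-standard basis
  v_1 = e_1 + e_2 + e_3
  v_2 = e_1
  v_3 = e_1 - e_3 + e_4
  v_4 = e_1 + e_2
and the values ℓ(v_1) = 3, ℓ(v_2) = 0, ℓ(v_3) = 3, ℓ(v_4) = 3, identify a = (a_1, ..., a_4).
a = (0, 3, 0, 3)

Write a = (a_1, ..., a_4) in the standard basis. For each basis vector v_i, ℓ(v_i) = <v_i, a> is a linear equation in the a_j's. Collect the n equations into a matrix system V a = ℓ, where row i of V is v_i (expressed in the standard basis). Since V is invertible (lower-triangular with 1s on the diagonal, up to permutation), solve by back-substitution:
  V =
[[1, 1, 1, 0],
 [1, 0, 0, 0],
 [1, 0, -1, 1],
 [1, 1, 0, 0]]
  V a = (3, 0, 3, 3)
Solving gives a = (0, 3, 0, 3).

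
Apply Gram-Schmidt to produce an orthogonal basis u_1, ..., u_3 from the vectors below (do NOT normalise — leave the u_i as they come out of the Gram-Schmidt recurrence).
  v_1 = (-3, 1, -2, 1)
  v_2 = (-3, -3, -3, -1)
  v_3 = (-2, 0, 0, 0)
Orthogonal basis:
  u_1 = (-3, 1, -2, 1)
  u_2 = (-4/5, -56/15, -23/15, -26/15)
  u_3 = (-220/299, -30/299, 12/13, -6/23)

Apply the Gram-Schmidt recurrence
  u_1 = v_1
  u_i = v_i − Σ_{j<i} ((v_i · u_j) / (u_j · u_j)) · u_j.

Step by step this gives:
  u_1 = (-3, 1, -2, 1)
  u_2 = (-4/5, -56/15, -23/15, -26/15)
  u_3 = (-220/299, -30/299, 12/13, -6/23)

Orthogonality check:
  u_2 · u_1 = 0 (should be 0)
  u_3 · u_1 = 0 (should be 0)
  u_3 · u_2 = 0 (should be 0)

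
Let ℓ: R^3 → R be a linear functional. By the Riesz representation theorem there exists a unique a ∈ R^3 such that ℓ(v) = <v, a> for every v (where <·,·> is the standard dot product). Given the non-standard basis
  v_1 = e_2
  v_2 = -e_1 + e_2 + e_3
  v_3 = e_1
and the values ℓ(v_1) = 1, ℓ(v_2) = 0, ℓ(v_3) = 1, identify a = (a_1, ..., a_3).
a = (1, 1, 0)

Write a = (a_1, ..., a_3) in the standard basis. For each basis vector v_i, ℓ(v_i) = <v_i, a> is a linear equation in the a_j's. Collect the n equations into a matrix system V a = ℓ, where row i of V is v_i (expressed in the standard basis). Since V is invertible (lower-triangular with 1s on the diagonal, up to permutation), solve by back-substitution:
  V =
[[0, 1, 0],
 [-1, 1, 1],
 [1, 0, 0]]
  V a = (1, 0, 1)
Solving gives a = (1, 1, 0).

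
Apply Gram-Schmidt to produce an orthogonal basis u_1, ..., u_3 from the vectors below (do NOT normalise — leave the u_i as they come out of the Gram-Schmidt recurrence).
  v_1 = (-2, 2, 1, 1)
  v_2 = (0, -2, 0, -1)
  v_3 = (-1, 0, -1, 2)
Orthogonal basis:
  u_1 = (-2, 2, 1, 1)
  u_2 = (-1, -1, 1/2, -1/2)
  u_3 = (-3/5, -4/5, -6/5, 8/5)

Apply the Gram-Schmidt recurrence
  u_1 = v_1
  u_i = v_i − Σ_{j<i} ((v_i · u_j) / (u_j · u_j)) · u_j.

Step by step this gives:
  u_1 = (-2, 2, 1, 1)
  u_2 = (-1, -1, 1/2, -1/2)
  u_3 = (-3/5, -4/5, -6/5, 8/5)

Orthogonality check:
  u_2 · u_1 = 0 (should be 0)
  u_3 · u_1 = 0 (should be 0)
  u_3 · u_2 = 0 (should be 0)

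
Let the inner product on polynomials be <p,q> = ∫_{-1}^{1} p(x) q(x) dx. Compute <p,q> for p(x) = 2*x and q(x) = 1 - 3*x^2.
<p,q> = 0

Expand the product: p(x)·q(x) = -6*x^3 + 2*x.
∫_{-1}^{1} of each monomial x^k gives [2/(k+1) if k even, 0 if k odd]. Integrating term-by-term (or equivalently evaluating the antiderivative F(x) = -3*x^4/2 + x^2 at the endpoints):
  F(1) − F(−1) = -1/2 − (-1/2) = 0.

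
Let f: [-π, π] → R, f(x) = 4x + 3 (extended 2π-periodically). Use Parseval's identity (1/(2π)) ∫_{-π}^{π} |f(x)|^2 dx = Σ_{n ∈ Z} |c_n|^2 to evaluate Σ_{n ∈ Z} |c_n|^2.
Σ |c_n|^2 = 16π^2/3 + 9

Expand and integrate term by term over [-π, π]:
  ∫ (4x)^2 dx = 16·(2π^3/3); ∫ 2·4·(3)·x dx = 0 (odd integrand); ∫ 3^2 dx = 9·2π.
So (1/(2π)) ∫_{-π}^{π} (4x + 3)^2 dx = 16π^2/3 + 9 = 16π^2/3 + 9.
Parseval ⇒ Σ |c_n|^2 = 16π^2/3 + 9.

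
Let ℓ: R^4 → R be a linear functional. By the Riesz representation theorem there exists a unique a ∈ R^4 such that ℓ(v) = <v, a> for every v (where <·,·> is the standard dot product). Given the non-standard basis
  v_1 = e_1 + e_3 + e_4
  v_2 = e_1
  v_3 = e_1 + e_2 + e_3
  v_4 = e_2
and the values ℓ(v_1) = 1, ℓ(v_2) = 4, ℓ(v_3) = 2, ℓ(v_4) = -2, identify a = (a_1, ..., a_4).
a = (4, -2, 0, -3)

Write a = (a_1, ..., a_4) in the standard basis. For each basis vector v_i, ℓ(v_i) = <v_i, a> is a linear equation in the a_j's. Collect the n equations into a matrix system V a = ℓ, where row i of V is v_i (expressed in the standard basis). Since V is invertible (lower-triangular with 1s on the diagonal, up to permutation), solve by back-substitution:
  V =
[[1, 0, 1, 1],
 [1, 0, 0, 0],
 [1, 1, 1, 0],
 [0, 1, 0, 0]]
  V a = (1, 4, 2, -2)
Solving gives a = (4, -2, 0, -3).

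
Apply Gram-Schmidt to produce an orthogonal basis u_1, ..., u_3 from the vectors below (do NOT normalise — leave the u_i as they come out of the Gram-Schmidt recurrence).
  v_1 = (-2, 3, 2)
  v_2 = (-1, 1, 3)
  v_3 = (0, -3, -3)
Orthogonal basis:
  u_1 = (-2, 3, 2)
  u_2 = (5/17, -16/17, 29/17)
  u_3 = (-35/22, -10/11, -5/22)

Apply the Gram-Schmidt recurrence
  u_1 = v_1
  u_i = v_i − Σ_{j<i} ((v_i · u_j) / (u_j · u_j)) · u_j.

Step by step this gives:
  u_1 = (-2, 3, 2)
  u_2 = (5/17, -16/17, 29/17)
  u_3 = (-35/22, -10/11, -5/22)

Orthogonality check:
  u_2 · u_1 = 0 (should be 0)
  u_3 · u_1 = 0 (should be 0)
  u_3 · u_2 = 0 (should be 0)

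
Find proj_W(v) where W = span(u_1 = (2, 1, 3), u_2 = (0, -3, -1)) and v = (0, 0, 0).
proj_W(v) = (0, 0, 0)

Set up U = [u_1 | ... | u_2] ∈ R^(3×2). The projector onto W = col(U) is P = U (U^T U)^(-1) U^T.
Compute U^T U =
  [14, -6]
  [-6, 10],
and U^T v = (0, 0).
Solve U^T U · c = U^T v for the coefficients: c = (0, 0). The projection is proj_W(v) = U c.
Check: (v - proj_W(v)) · u_1 = 0  (should be 0).
Check: (v - proj_W(v)) · u_2 = 0  (should be 0).
Result: proj_W(v) = (0, 0, 0).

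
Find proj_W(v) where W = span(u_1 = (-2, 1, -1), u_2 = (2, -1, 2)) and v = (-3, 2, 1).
proj_W(v) = (-16/5, 8/5, 1)

Set up U = [u_1 | ... | u_2] ∈ R^(3×2). The projector onto W = col(U) is P = U (U^T U)^(-1) U^T.
Compute U^T U =
  [6, -7]
  [-7, 9],
and U^T v = (7, -6).
Solve U^T U · c = U^T v for the coefficients: c = (21/5, 13/5). The projection is proj_W(v) = U c.
Check: (v - proj_W(v)) · u_1 = 0  (should be 0).
Check: (v - proj_W(v)) · u_2 = 0  (should be 0).
Result: proj_W(v) = (-16/5, 8/5, 1).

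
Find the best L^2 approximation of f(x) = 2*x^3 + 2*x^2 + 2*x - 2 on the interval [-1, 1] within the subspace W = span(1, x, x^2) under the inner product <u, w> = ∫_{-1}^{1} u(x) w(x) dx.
g(x) = 2*x^2 + 16*x/5 - 2

The best approximation g ∈ W is the orthogonal projection of f onto W. Writing g = a_0 + a_1 x + a_2 x^2, the coefficients solve the normal equations G · a = b where
  G_{ij} = <φ_i, φ_j> and b_i = <f, φ_i>, with φ_0 = 1, φ_1 = x, φ_2 = x^2.
G =
  [2, 0, 2/3]
  [0, 2/3, 0]
  [2/3, 0, 2/5],
b = (-8/3, 32/15, -8/15).
Solving gives a_0 = -2, a_1 = 16/5, a_2 = 2, so
  g(x) = 2*x^2 + 16*x/5 - 2.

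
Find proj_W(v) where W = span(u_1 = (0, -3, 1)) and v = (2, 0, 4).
proj_W(v) = (0, -6/5, 2/5)

Set up U = [u_1 | ... | u_1] ∈ R^(3×1). The projector onto W = col(U) is P = U (U^T U)^(-1) U^T.
Compute U^T U =
  [10],
and U^T v = (4).
Solve U^T U · c = U^T v for the coefficients: c = (2/5). The projection is proj_W(v) = U c.
Check: (v - proj_W(v)) · u_1 = 0  (should be 0).
Result: proj_W(v) = (0, -6/5, 2/5).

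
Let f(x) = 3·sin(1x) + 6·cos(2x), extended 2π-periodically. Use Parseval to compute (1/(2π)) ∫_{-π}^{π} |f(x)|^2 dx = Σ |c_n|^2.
Σ |c_n|^2 = 45/2

Expand |f|^2 and use orthogonality of {sin(nx), cos(mx)} on [-π, π]:
  ∫_{-π}^{π} sin(nx)^2 dx = π, ∫ cos(mx)^2 dx = π, and cross terms integrate to 0.
So ∫_{-π}^{π} f(x)^2 dx = 3^2 · π + 6^2 · π = (9 + 36)π.
Divide by 2π: (9 + 36)/2 = 45/2.
By Parseval, this equals Σ |c_n|^2.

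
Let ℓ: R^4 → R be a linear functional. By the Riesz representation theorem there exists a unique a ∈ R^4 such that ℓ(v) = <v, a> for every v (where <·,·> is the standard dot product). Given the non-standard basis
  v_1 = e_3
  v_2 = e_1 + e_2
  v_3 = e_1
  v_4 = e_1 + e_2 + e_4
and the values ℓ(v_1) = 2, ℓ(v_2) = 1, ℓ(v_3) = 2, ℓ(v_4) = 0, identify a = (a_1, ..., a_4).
a = (2, -1, 2, -1)

Write a = (a_1, ..., a_4) in the standard basis. For each basis vector v_i, ℓ(v_i) = <v_i, a> is a linear equation in the a_j's. Collect the n equations into a matrix system V a = ℓ, where row i of V is v_i (expressed in the standard basis). Since V is invertible (lower-triangular with 1s on the diagonal, up to permutation), solve by back-substitution:
  V =
[[0, 0, 1, 0],
 [1, 1, 0, 0],
 [1, 0, 0, 0],
 [1, 1, 0, 1]]
  V a = (2, 1, 2, 0)
Solving gives a = (2, -1, 2, -1).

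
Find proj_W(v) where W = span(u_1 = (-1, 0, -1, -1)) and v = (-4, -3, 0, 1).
proj_W(v) = (-1, 0, -1, -1)

Set up U = [u_1 | ... | u_1] ∈ R^(4×1). The projector onto W = col(U) is P = U (U^T U)^(-1) U^T.
Compute U^T U =
  [3],
and U^T v = (3).
Solve U^T U · c = U^T v for the coefficients: c = (1). The projection is proj_W(v) = U c.
Check: (v - proj_W(v)) · u_1 = 0  (should be 0).
Result: proj_W(v) = (-1, 0, -1, -1).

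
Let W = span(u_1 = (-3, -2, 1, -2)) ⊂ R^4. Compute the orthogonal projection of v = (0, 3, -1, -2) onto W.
proj_W(v) = (1/2, 1/3, -1/6, 1/3)

Set up U = [u_1 | ... | u_1] ∈ R^(4×1). The projector onto W = col(U) is P = U (U^T U)^(-1) U^T.
Compute U^T U =
  [18],
and U^T v = (-3).
Solve U^T U · c = U^T v for the coefficients: c = (-1/6). The projection is proj_W(v) = U c.
Check: (v - proj_W(v)) · u_1 = 0  (should be 0).
Result: proj_W(v) = (1/2, 1/3, -1/6, 1/3).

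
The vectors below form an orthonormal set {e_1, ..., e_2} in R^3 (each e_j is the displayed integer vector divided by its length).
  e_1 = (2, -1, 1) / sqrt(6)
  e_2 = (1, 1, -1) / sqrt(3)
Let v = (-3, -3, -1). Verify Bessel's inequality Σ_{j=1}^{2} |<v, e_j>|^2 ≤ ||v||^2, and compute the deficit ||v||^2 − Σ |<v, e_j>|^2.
Σ |<v, e_j>|^2 = 11; ||v||^2 = 19; deficit = 8

Write each e_j = u_j / sqrt(<u_j, u_j>) where u_j is the displayed integer vector. Then <v, e_j> = <v, u_j> / sqrt(<u_j, u_j>), so |<v, e_j>|^2 = <v, u_j>^2 / <u_j, u_j>.
Coefficients: <v, e_1> = -4/sqrt(6), <v, e_2> = -5/sqrt(3).
Square and sum: Σ |<v, e_j>|^2 = 11.
Compute ||v||^2 = v·v = 19.
Deficit = 19 − 11 = 8 ≥ 0, confirming Bessel's inequality. (The deficit equals ||v − Σ <v,e_j> e_j||^2, the squared distance from v to span{e_j}.)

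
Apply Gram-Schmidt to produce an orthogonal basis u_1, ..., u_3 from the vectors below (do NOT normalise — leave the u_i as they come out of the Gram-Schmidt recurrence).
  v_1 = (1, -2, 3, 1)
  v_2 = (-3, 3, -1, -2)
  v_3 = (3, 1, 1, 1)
Orthogonal basis:
  u_1 = (1, -2, 3, 1)
  u_2 = (-31/15, 17/15, 9/5, -16/15)
  u_3 = (263/149, 322/149, 117/149, 30/149)

Apply the Gram-Schmidt recurrence
  u_1 = v_1
  u_i = v_i − Σ_{j<i} ((v_i · u_j) / (u_j · u_j)) · u_j.

Step by step this gives:
  u_1 = (1, -2, 3, 1)
  u_2 = (-31/15, 17/15, 9/5, -16/15)
  u_3 = (263/149, 322/149, 117/149, 30/149)

Orthogonality check:
  u_2 · u_1 = 0 (should be 0)
  u_3 · u_1 = 0 (should be 0)
  u_3 · u_2 = 0 (should be 0)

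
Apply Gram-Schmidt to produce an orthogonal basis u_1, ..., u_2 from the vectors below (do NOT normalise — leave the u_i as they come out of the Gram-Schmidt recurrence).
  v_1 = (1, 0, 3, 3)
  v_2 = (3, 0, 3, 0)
Orthogonal basis:
  u_1 = (1, 0, 3, 3)
  u_2 = (45/19, 0, 21/19, -36/19)

Apply the Gram-Schmidt recurrence
  u_1 = v_1
  u_i = v_i − Σ_{j<i} ((v_i · u_j) / (u_j · u_j)) · u_j.

Step by step this gives:
  u_1 = (1, 0, 3, 3)
  u_2 = (45/19, 0, 21/19, -36/19)

Orthogonality check:
  u_2 · u_1 = 0 (should be 0)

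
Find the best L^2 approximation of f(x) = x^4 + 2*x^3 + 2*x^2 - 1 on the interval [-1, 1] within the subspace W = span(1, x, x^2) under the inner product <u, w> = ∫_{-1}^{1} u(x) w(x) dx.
g(x) = 20*x^2/7 + 6*x/5 - 38/35

The best approximation g ∈ W is the orthogonal projection of f onto W. Writing g = a_0 + a_1 x + a_2 x^2, the coefficients solve the normal equations G · a = b where
  G_{ij} = <φ_i, φ_j> and b_i = <f, φ_i>, with φ_0 = 1, φ_1 = x, φ_2 = x^2.
G =
  [2, 0, 2/3]
  [0, 2/3, 0]
  [2/3, 0, 2/5],
b = (-4/15, 4/5, 44/105).
Solving gives a_0 = -38/35, a_1 = 6/5, a_2 = 20/7, so
  g(x) = 20*x^2/7 + 6*x/5 - 38/35.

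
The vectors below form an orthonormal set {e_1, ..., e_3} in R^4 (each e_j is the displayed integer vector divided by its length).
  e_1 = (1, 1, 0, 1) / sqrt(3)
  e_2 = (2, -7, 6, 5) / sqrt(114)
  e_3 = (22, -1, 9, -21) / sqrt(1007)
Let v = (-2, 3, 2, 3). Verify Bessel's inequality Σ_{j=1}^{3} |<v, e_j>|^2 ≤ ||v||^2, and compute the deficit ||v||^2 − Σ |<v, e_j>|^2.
Σ |<v, e_j>|^2 = 730/53; ||v||^2 = 26; deficit = 648/53

Write each e_j = u_j / sqrt(<u_j, u_j>) where u_j is the displayed integer vector. Then <v, e_j> = <v, u_j> / sqrt(<u_j, u_j>), so |<v, e_j>|^2 = <v, u_j>^2 / <u_j, u_j>.
Coefficients: <v, e_1> = 4/sqrt(3), <v, e_2> = 2/sqrt(114), <v, e_3> = -92/sqrt(1007).
Square and sum: Σ |<v, e_j>|^2 = 730/53.
Compute ||v||^2 = v·v = 26.
Deficit = 26 − 730/53 = 648/53 ≥ 0, confirming Bessel's inequality. (The deficit equals ||v − Σ <v,e_j> e_j||^2, the squared distance from v to span{e_j}.)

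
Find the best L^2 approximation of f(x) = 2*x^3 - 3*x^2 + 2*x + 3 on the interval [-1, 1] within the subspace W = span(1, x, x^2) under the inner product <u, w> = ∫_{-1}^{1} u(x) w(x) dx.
g(x) = -3*x^2 + 16*x/5 + 3

The best approximation g ∈ W is the orthogonal projection of f onto W. Writing g = a_0 + a_1 x + a_2 x^2, the coefficients solve the normal equations G · a = b where
  G_{ij} = <φ_i, φ_j> and b_i = <f, φ_i>, with φ_0 = 1, φ_1 = x, φ_2 = x^2.
G =
  [2, 0, 2/3]
  [0, 2/3, 0]
  [2/3, 0, 2/5],
b = (4, 32/15, 4/5).
Solving gives a_0 = 3, a_1 = 16/5, a_2 = -3, so
  g(x) = -3*x^2 + 16*x/5 + 3.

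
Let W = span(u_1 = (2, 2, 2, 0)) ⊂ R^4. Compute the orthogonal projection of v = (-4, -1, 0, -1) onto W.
proj_W(v) = (-5/3, -5/3, -5/3, 0)

Set up U = [u_1 | ... | u_1] ∈ R^(4×1). The projector onto W = col(U) is P = U (U^T U)^(-1) U^T.
Compute U^T U =
  [12],
and U^T v = (-10).
Solve U^T U · c = U^T v for the coefficients: c = (-5/6). The projection is proj_W(v) = U c.
Check: (v - proj_W(v)) · u_1 = 0  (should be 0).
Result: proj_W(v) = (-5/3, -5/3, -5/3, 0).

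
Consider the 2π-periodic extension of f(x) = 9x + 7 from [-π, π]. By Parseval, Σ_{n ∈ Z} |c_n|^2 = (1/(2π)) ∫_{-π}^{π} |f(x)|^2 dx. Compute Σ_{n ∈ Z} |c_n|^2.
Σ |c_n|^2 = 27π^2 + 49

Expand and integrate term by term over [-π, π]:
  ∫ (9x)^2 dx = 81·(2π^3/3); ∫ 2·9·(7)·x dx = 0 (odd integrand); ∫ 7^2 dx = 49·2π.
So (1/(2π)) ∫_{-π}^{π} (9x + 7)^2 dx = 81π^2/3 + 49 = 27π^2 + 49.
Parseval ⇒ Σ |c_n|^2 = 27π^2 + 49.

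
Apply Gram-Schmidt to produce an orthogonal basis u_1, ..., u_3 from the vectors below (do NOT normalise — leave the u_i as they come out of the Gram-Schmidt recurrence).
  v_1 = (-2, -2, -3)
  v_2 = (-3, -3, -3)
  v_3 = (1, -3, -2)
Orthogonal basis:
  u_1 = (-2, -2, -3)
  u_2 = (-9/17, -9/17, 12/17)
  u_3 = (2, -2, 0)

Apply the Gram-Schmidt recurrence
  u_1 = v_1
  u_i = v_i − Σ_{j<i} ((v_i · u_j) / (u_j · u_j)) · u_j.

Step by step this gives:
  u_1 = (-2, -2, -3)
  u_2 = (-9/17, -9/17, 12/17)
  u_3 = (2, -2, 0)

Orthogonality check:
  u_2 · u_1 = 0 (should be 0)
  u_3 · u_1 = 0 (should be 0)
  u_3 · u_2 = 0 (should be 0)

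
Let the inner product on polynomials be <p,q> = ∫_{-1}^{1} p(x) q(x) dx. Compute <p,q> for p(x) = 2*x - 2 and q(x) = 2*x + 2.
<p,q> = -16/3

Expand the product: p(x)·q(x) = 4*x^2 - 4.
∫_{-1}^{1} of each monomial x^k gives [2/(k+1) if k even, 0 if k odd]. Integrating term-by-term (or equivalently evaluating the antiderivative F(x) = 4*x^3/3 - 4*x at the endpoints):
  F(1) − F(−1) = -8/3 − (8/3) = -16/3.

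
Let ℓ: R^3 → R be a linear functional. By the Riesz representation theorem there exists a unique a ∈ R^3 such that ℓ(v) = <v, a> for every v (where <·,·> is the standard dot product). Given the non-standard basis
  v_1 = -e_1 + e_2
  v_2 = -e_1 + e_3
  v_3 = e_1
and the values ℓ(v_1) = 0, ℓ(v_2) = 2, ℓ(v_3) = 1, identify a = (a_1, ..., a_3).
a = (1, 1, 3)

Write a = (a_1, ..., a_3) in the standard basis. For each basis vector v_i, ℓ(v_i) = <v_i, a> is a linear equation in the a_j's. Collect the n equations into a matrix system V a = ℓ, where row i of V is v_i (expressed in the standard basis). Since V is invertible (lower-triangular with 1s on the diagonal, up to permutation), solve by back-substitution:
  V =
[[-1, 1, 0],
 [-1, 0, 1],
 [1, 0, 0]]
  V a = (0, 2, 1)
Solving gives a = (1, 1, 3).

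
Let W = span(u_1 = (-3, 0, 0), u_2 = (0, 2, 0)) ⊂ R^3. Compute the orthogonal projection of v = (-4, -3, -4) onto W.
proj_W(v) = (-4, -3, 0)

Set up U = [u_1 | ... | u_2] ∈ R^(3×2). The projector onto W = col(U) is P = U (U^T U)^(-1) U^T.
Compute U^T U =
  [9, 0]
  [0, 4],
and U^T v = (12, -6).
Solve U^T U · c = U^T v for the coefficients: c = (4/3, -3/2). The projection is proj_W(v) = U c.
Check: (v - proj_W(v)) · u_1 = 0  (should be 0).
Check: (v - proj_W(v)) · u_2 = 0  (should be 0).
Result: proj_W(v) = (-4, -3, 0).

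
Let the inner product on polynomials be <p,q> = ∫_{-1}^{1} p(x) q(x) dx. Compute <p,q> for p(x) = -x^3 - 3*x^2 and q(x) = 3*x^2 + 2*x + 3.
<p,q> = -52/5

Expand the product: p(x)·q(x) = -3*x^5 - 11*x^4 - 9*x^3 - 9*x^2.
∫_{-1}^{1} of each monomial x^k gives [2/(k+1) if k even, 0 if k odd]. Integrating term-by-term (or equivalently evaluating the antiderivative F(x) = -x^6/2 - 11*x^5/5 - 9*x^4/4 - 3*x^3 at the endpoints):
  F(1) − F(−1) = -159/20 − (49/20) = -52/5.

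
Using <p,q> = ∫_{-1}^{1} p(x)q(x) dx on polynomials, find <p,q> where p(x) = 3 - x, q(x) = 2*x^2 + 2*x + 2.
<p,q> = 44/3

Expand the product: p(x)·q(x) = -2*x^3 + 4*x^2 + 4*x + 6.
∫_{-1}^{1} of each monomial x^k gives [2/(k+1) if k even, 0 if k odd]. Integrating term-by-term (or equivalently evaluating the antiderivative F(x) = -x^4/2 + 4*x^3/3 + 2*x^2 + 6*x at the endpoints):
  F(1) − F(−1) = 53/6 − (-35/6) = 44/3.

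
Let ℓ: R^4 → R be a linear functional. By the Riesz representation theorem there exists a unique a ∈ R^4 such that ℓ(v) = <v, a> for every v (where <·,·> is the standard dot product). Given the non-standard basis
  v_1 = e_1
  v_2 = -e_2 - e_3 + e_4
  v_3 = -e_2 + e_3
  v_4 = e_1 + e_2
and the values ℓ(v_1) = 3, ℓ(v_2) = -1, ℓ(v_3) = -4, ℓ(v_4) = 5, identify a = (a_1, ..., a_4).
a = (3, 2, -2, -1)

Write a = (a_1, ..., a_4) in the standard basis. For each basis vector v_i, ℓ(v_i) = <v_i, a> is a linear equation in the a_j's. Collect the n equations into a matrix system V a = ℓ, where row i of V is v_i (expressed in the standard basis). Since V is invertible (lower-triangular with 1s on the diagonal, up to permutation), solve by back-substitution:
  V =
[[1, 0, 0, 0],
 [0, -1, -1, 1],
 [0, -1, 1, 0],
 [1, 1, 0, 0]]
  V a = (3, -1, -4, 5)
Solving gives a = (3, 2, -2, -1).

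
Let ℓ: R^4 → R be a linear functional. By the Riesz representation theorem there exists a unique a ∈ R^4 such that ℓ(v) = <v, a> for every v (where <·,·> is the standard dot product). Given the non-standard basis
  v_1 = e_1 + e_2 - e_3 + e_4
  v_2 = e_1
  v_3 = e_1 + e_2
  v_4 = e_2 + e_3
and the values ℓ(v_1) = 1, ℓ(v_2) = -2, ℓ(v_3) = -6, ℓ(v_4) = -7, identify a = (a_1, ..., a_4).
a = (-2, -4, -3, 4)

Write a = (a_1, ..., a_4) in the standard basis. For each basis vector v_i, ℓ(v_i) = <v_i, a> is a linear equation in the a_j's. Collect the n equations into a matrix system V a = ℓ, where row i of V is v_i (expressed in the standard basis). Since V is invertible (lower-triangular with 1s on the diagonal, up to permutation), solve by back-substitution:
  V =
[[1, 1, -1, 1],
 [1, 0, 0, 0],
 [1, 1, 0, 0],
 [0, 1, 1, 0]]
  V a = (1, -2, -6, -7)
Solving gives a = (-2, -4, -3, 4).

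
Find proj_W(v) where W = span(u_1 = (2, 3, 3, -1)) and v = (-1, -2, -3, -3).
proj_W(v) = (-28/23, -42/23, -42/23, 14/23)

Set up U = [u_1 | ... | u_1] ∈ R^(4×1). The projector onto W = col(U) is P = U (U^T U)^(-1) U^T.
Compute U^T U =
  [23],
and U^T v = (-14).
Solve U^T U · c = U^T v for the coefficients: c = (-14/23). The projection is proj_W(v) = U c.
Check: (v - proj_W(v)) · u_1 = 0  (should be 0).
Result: proj_W(v) = (-28/23, -42/23, -42/23, 14/23).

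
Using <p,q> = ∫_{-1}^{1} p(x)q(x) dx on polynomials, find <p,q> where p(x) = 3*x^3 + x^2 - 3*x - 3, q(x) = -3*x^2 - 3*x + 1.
<p,q> = 28/15

Expand the product: p(x)·q(x) = -9*x^5 - 12*x^4 + 9*x^3 + 19*x^2 + 6*x - 3.
∫_{-1}^{1} of each monomial x^k gives [2/(k+1) if k even, 0 if k odd]. Integrating term-by-term (or equivalently evaluating the antiderivative F(x) = -3*x^6/2 - 12*x^5/5 + 9*x^4/4 + 19*x^3/3 + 3*x^2 - 3*x at the endpoints):
  F(1) − F(−1) = 281/60 − (169/60) = 28/15.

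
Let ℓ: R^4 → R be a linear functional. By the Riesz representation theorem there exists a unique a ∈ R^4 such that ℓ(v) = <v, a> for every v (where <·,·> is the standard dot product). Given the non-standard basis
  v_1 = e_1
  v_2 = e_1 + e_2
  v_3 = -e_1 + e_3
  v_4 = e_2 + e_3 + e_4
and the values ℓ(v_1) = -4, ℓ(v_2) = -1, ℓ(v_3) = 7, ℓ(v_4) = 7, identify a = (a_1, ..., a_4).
a = (-4, 3, 3, 1)

Write a = (a_1, ..., a_4) in the standard basis. For each basis vector v_i, ℓ(v_i) = <v_i, a> is a linear equation in the a_j's. Collect the n equations into a matrix system V a = ℓ, where row i of V is v_i (expressed in the standard basis). Since V is invertible (lower-triangular with 1s on the diagonal, up to permutation), solve by back-substitution:
  V =
[[1, 0, 0, 0],
 [1, 1, 0, 0],
 [-1, 0, 1, 0],
 [0, 1, 1, 1]]
  V a = (-4, -1, 7, 7)
Solving gives a = (-4, 3, 3, 1).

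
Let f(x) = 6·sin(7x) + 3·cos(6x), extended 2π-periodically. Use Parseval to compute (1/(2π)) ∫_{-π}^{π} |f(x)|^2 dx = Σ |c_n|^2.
Σ |c_n|^2 = 45/2

Expand |f|^2 and use orthogonality of {sin(nx), cos(mx)} on [-π, π]:
  ∫_{-π}^{π} sin(nx)^2 dx = π, ∫ cos(mx)^2 dx = π, and cross terms integrate to 0.
So ∫_{-π}^{π} f(x)^2 dx = 6^2 · π + 3^2 · π = (36 + 9)π.
Divide by 2π: (36 + 9)/2 = 45/2.
By Parseval, this equals Σ |c_n|^2.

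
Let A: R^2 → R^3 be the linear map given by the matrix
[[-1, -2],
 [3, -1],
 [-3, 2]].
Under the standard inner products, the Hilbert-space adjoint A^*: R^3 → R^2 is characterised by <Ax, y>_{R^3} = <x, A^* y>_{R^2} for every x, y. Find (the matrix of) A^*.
A^* = A^T =
[[-1, 3, -3],
 [-2, -1, 2]]

For real matrices with standard dot products, the defining identity <Ax, y> = <x, A^* y> gives (Ax)^T y = x^T (A^*) y, i.e. x^T A^T y = x^T (A^*) y. Since this holds for all x, y, we must have A^* = A^T. Therefore
A^* =
[[-1, 3, -3],
 [-2, -1, 2]].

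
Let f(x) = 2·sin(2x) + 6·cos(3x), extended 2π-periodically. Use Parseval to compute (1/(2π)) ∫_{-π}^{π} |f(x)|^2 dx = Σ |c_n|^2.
Σ |c_n|^2 = 20

Expand |f|^2 and use orthogonality of {sin(nx), cos(mx)} on [-π, π]:
  ∫_{-π}^{π} sin(nx)^2 dx = π, ∫ cos(mx)^2 dx = π, and cross terms integrate to 0.
So ∫_{-π}^{π} f(x)^2 dx = 2^2 · π + 6^2 · π = (4 + 36)π.
Divide by 2π: (4 + 36)/2 = 20.
By Parseval, this equals Σ |c_n|^2.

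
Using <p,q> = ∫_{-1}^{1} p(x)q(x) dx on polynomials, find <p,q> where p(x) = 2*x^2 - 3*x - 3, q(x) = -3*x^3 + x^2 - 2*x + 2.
<p,q> = -44/15

Expand the product: p(x)·q(x) = -6*x^5 + 11*x^4 + 2*x^3 + 7*x^2 - 6.
∫_{-1}^{1} of each monomial x^k gives [2/(k+1) if k even, 0 if k odd]. Integrating term-by-term (or equivalently evaluating the antiderivative F(x) = -x^6 + 11*x^5/5 + x^4/2 + 7*x^3/3 - 6*x at the endpoints):
  F(1) − F(−1) = -59/30 − (29/30) = -44/15.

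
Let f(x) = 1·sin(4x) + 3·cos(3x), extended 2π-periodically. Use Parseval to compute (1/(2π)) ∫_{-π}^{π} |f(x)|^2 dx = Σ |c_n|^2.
Σ |c_n|^2 = 5

Expand |f|^2 and use orthogonality of {sin(nx), cos(mx)} on [-π, π]:
  ∫_{-π}^{π} sin(nx)^2 dx = π, ∫ cos(mx)^2 dx = π, and cross terms integrate to 0.
So ∫_{-π}^{π} f(x)^2 dx = 1^2 · π + 3^2 · π = (1 + 9)π.
Divide by 2π: (1 + 9)/2 = 5.
By Parseval, this equals Σ |c_n|^2.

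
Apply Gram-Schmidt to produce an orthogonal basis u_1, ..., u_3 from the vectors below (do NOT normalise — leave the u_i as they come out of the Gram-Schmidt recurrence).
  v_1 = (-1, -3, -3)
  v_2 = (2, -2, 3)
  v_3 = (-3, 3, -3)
Orthogonal basis:
  u_1 = (-1, -3, -3)
  u_2 = (33/19, -53/19, 42/19)
  u_3 = (-90/149, -18/149, 48/149)

Apply the Gram-Schmidt recurrence
  u_1 = v_1
  u_i = v_i − Σ_{j<i} ((v_i · u_j) / (u_j · u_j)) · u_j.

Step by step this gives:
  u_1 = (-1, -3, -3)
  u_2 = (33/19, -53/19, 42/19)
  u_3 = (-90/149, -18/149, 48/149)

Orthogonality check:
  u_2 · u_1 = 0 (should be 0)
  u_3 · u_1 = 0 (should be 0)
  u_3 · u_2 = 0 (should be 0)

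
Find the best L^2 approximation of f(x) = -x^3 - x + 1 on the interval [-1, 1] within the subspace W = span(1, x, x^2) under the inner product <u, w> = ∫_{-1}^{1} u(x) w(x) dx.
g(x) = 1 - 8*x/5

The best approximation g ∈ W is the orthogonal projection of f onto W. Writing g = a_0 + a_1 x + a_2 x^2, the coefficients solve the normal equations G · a = b where
  G_{ij} = <φ_i, φ_j> and b_i = <f, φ_i>, with φ_0 = 1, φ_1 = x, φ_2 = x^2.
G =
  [2, 0, 2/3]
  [0, 2/3, 0]
  [2/3, 0, 2/5],
b = (2, -16/15, 2/3).
Solving gives a_0 = 1, a_1 = -8/5, a_2 = 0, so
  g(x) = 1 - 8*x/5.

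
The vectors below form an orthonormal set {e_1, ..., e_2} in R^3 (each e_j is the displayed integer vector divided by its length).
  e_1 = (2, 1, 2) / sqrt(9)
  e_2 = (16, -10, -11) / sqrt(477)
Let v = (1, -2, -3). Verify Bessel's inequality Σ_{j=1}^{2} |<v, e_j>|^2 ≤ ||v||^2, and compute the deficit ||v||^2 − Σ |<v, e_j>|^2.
Σ |<v, e_j>|^2 = 741/53; ||v||^2 = 14; deficit = 1/53

Write each e_j = u_j / sqrt(<u_j, u_j>) where u_j is the displayed integer vector. Then <v, e_j> = <v, u_j> / sqrt(<u_j, u_j>), so |<v, e_j>|^2 = <v, u_j>^2 / <u_j, u_j>.
Coefficients: <v, e_1> = -6/sqrt(9), <v, e_2> = 69/sqrt(477).
Square and sum: Σ |<v, e_j>|^2 = 741/53.
Compute ||v||^2 = v·v = 14.
Deficit = 14 − 741/53 = 1/53 ≥ 0, confirming Bessel's inequality. (The deficit equals ||v − Σ <v,e_j> e_j||^2, the squared distance from v to span{e_j}.)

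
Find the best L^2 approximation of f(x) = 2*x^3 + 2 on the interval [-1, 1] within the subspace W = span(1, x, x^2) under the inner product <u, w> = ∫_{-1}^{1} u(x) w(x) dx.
g(x) = 6*x/5 + 2

The best approximation g ∈ W is the orthogonal projection of f onto W. Writing g = a_0 + a_1 x + a_2 x^2, the coefficients solve the normal equations G · a = b where
  G_{ij} = <φ_i, φ_j> and b_i = <f, φ_i>, with φ_0 = 1, φ_1 = x, φ_2 = x^2.
G =
  [2, 0, 2/3]
  [0, 2/3, 0]
  [2/3, 0, 2/5],
b = (4, 4/5, 4/3).
Solving gives a_0 = 2, a_1 = 6/5, a_2 = 0, so
  g(x) = 6*x/5 + 2.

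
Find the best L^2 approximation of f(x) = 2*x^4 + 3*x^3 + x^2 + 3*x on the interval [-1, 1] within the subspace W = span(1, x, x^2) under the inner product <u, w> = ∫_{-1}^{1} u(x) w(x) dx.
g(x) = 19*x^2/7 + 24*x/5 - 6/35

The best approximation g ∈ W is the orthogonal projection of f onto W. Writing g = a_0 + a_1 x + a_2 x^2, the coefficients solve the normal equations G · a = b where
  G_{ij} = <φ_i, φ_j> and b_i = <f, φ_i>, with φ_0 = 1, φ_1 = x, φ_2 = x^2.
G =
  [2, 0, 2/3]
  [0, 2/3, 0]
  [2/3, 0, 2/5],
b = (22/15, 16/5, 34/35).
Solving gives a_0 = -6/35, a_1 = 24/5, a_2 = 19/7, so
  g(x) = 19*x^2/7 + 24*x/5 - 6/35.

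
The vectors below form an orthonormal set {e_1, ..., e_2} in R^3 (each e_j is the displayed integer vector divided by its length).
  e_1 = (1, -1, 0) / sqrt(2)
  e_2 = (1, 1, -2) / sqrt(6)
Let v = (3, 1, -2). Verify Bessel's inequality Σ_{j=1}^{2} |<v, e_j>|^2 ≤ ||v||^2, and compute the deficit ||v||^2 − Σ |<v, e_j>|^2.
Σ |<v, e_j>|^2 = 38/3; ||v||^2 = 14; deficit = 4/3

Write each e_j = u_j / sqrt(<u_j, u_j>) where u_j is the displayed integer vector. Then <v, e_j> = <v, u_j> / sqrt(<u_j, u_j>), so |<v, e_j>|^2 = <v, u_j>^2 / <u_j, u_j>.
Coefficients: <v, e_1> = 2/sqrt(2), <v, e_2> = 8/sqrt(6).
Square and sum: Σ |<v, e_j>|^2 = 38/3.
Compute ||v||^2 = v·v = 14.
Deficit = 14 − 38/3 = 4/3 ≥ 0, confirming Bessel's inequality. (The deficit equals ||v − Σ <v,e_j> e_j||^2, the squared distance from v to span{e_j}.)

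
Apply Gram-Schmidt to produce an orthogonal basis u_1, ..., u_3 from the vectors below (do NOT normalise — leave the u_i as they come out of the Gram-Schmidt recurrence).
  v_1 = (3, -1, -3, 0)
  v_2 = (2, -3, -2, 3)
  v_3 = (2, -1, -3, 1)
Orthogonal basis:
  u_1 = (3, -1, -3, 0)
  u_2 = (-7/19, -42/19, 7/19, 3)
  u_3 = (-118/269, 99/269, -151/269, 77/269)

Apply the Gram-Schmidt recurrence
  u_1 = v_1
  u_i = v_i − Σ_{j<i} ((v_i · u_j) / (u_j · u_j)) · u_j.

Step by step this gives:
  u_1 = (3, -1, -3, 0)
  u_2 = (-7/19, -42/19, 7/19, 3)
  u_3 = (-118/269, 99/269, -151/269, 77/269)

Orthogonality check:
  u_2 · u_1 = 0 (should be 0)
  u_3 · u_1 = 0 (should be 0)
  u_3 · u_2 = 0 (should be 0)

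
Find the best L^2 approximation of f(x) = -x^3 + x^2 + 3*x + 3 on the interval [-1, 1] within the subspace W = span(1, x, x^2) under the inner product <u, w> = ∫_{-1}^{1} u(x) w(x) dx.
g(x) = x^2 + 12*x/5 + 3

The best approximation g ∈ W is the orthogonal projection of f onto W. Writing g = a_0 + a_1 x + a_2 x^2, the coefficients solve the normal equations G · a = b where
  G_{ij} = <φ_i, φ_j> and b_i = <f, φ_i>, with φ_0 = 1, φ_1 = x, φ_2 = x^2.
G =
  [2, 0, 2/3]
  [0, 2/3, 0]
  [2/3, 0, 2/5],
b = (20/3, 8/5, 12/5).
Solving gives a_0 = 3, a_1 = 12/5, a_2 = 1, so
  g(x) = x^2 + 12*x/5 + 3.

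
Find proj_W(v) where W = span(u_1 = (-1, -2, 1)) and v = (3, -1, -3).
proj_W(v) = (2/3, 4/3, -2/3)

Set up U = [u_1 | ... | u_1] ∈ R^(3×1). The projector onto W = col(U) is P = U (U^T U)^(-1) U^T.
Compute U^T U =
  [6],
and U^T v = (-4).
Solve U^T U · c = U^T v for the coefficients: c = (-2/3). The projection is proj_W(v) = U c.
Check: (v - proj_W(v)) · u_1 = 0  (should be 0).
Result: proj_W(v) = (2/3, 4/3, -2/3).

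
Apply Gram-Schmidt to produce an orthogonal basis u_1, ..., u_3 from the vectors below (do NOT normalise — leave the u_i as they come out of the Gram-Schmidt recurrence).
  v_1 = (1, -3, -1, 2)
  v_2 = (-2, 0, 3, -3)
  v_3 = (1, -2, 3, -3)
Orthogonal basis:
  u_1 = (1, -3, -1, 2)
  u_2 = (-19/15, -11/5, 34/15, -23/15)
  u_3 = (27/11, -2/19, 105/209, -237/209)

Apply the Gram-Schmidt recurrence
  u_1 = v_1
  u_i = v_i − Σ_{j<i} ((v_i · u_j) / (u_j · u_j)) · u_j.

Step by step this gives:
  u_1 = (1, -3, -1, 2)
  u_2 = (-19/15, -11/5, 34/15, -23/15)
  u_3 = (27/11, -2/19, 105/209, -237/209)

Orthogonality check:
  u_2 · u_1 = 0 (should be 0)
  u_3 · u_1 = 0 (should be 0)
  u_3 · u_2 = 0 (should be 0)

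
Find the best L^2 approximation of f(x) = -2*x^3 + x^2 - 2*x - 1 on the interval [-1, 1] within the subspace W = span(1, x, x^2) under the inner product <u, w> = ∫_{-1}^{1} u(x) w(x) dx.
g(x) = x^2 - 16*x/5 - 1

The best approximation g ∈ W is the orthogonal projection of f onto W. Writing g = a_0 + a_1 x + a_2 x^2, the coefficients solve the normal equations G · a = b where
  G_{ij} = <φ_i, φ_j> and b_i = <f, φ_i>, with φ_0 = 1, φ_1 = x, φ_2 = x^2.
G =
  [2, 0, 2/3]
  [0, 2/3, 0]
  [2/3, 0, 2/5],
b = (-4/3, -32/15, -4/15).
Solving gives a_0 = -1, a_1 = -16/5, a_2 = 1, so
  g(x) = x^2 - 16*x/5 - 1.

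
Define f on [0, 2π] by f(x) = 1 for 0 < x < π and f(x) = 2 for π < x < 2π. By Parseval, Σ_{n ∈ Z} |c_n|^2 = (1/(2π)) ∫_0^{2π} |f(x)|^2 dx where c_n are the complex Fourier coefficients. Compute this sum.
Σ |c_n|^2 = 5/2

Parseval equates the L^2 energy of f (normalised by 1/(2π)) with the ℓ^2 sum of its Fourier coefficients: (1/(2π)) ∫_0^{2π} |f|^2 = Σ |c_n|^2.
Compute the left side: (1/(2π)) [∫_0^π 1^2 dx + ∫_π^{2π} 2^2 dx] = (1/(2π)) · (1π + 4π) = (1 + 4)/2 = 5/2.
So Σ_{n ∈ Z} |c_n|^2 = 5/2.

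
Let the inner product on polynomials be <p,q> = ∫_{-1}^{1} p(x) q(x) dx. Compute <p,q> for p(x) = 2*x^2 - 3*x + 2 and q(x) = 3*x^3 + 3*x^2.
<p,q> = 14/5

Expand the product: p(x)·q(x) = 6*x^5 - 3*x^4 - 3*x^3 + 6*x^2.
∫_{-1}^{1} of each monomial x^k gives [2/(k+1) if k even, 0 if k odd]. Integrating term-by-term (or equivalently evaluating the antiderivative F(x) = x^6 - 3*x^5/5 - 3*x^4/4 + 2*x^3 at the endpoints):
  F(1) − F(−1) = 33/20 − (-23/20) = 14/5.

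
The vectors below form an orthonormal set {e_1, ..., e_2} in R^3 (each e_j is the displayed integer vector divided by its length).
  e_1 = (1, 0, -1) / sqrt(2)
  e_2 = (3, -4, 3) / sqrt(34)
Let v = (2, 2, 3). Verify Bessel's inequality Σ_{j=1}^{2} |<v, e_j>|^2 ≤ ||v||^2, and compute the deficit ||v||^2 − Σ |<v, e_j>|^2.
Σ |<v, e_j>|^2 = 33/17; ||v||^2 = 17; deficit = 256/17

Write each e_j = u_j / sqrt(<u_j, u_j>) where u_j is the displayed integer vector. Then <v, e_j> = <v, u_j> / sqrt(<u_j, u_j>), so |<v, e_j>|^2 = <v, u_j>^2 / <u_j, u_j>.
Coefficients: <v, e_1> = -1/sqrt(2), <v, e_2> = 7/sqrt(34).
Square and sum: Σ |<v, e_j>|^2 = 33/17.
Compute ||v||^2 = v·v = 17.
Deficit = 17 − 33/17 = 256/17 ≥ 0, confirming Bessel's inequality. (The deficit equals ||v − Σ <v,e_j> e_j||^2, the squared distance from v to span{e_j}.)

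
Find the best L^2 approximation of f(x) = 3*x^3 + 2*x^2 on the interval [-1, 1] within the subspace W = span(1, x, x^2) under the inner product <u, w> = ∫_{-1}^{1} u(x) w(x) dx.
g(x) = 2*x^2 + 9*x/5

The best approximation g ∈ W is the orthogonal projection of f onto W. Writing g = a_0 + a_1 x + a_2 x^2, the coefficients solve the normal equations G · a = b where
  G_{ij} = <φ_i, φ_j> and b_i = <f, φ_i>, with φ_0 = 1, φ_1 = x, φ_2 = x^2.
G =
  [2, 0, 2/3]
  [0, 2/3, 0]
  [2/3, 0, 2/5],
b = (4/3, 6/5, 4/5).
Solving gives a_0 = 0, a_1 = 9/5, a_2 = 2, so
  g(x) = 2*x^2 + 9*x/5.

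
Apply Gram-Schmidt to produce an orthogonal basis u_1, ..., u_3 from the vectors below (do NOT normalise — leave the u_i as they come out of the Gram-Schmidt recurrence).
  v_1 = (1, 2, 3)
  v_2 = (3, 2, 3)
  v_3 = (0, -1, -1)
Orthogonal basis:
  u_1 = (1, 2, 3)
  u_2 = (13/7, -2/7, -3/7)
  u_3 = (0, -3/13, 2/13)

Apply the Gram-Schmidt recurrence
  u_1 = v_1
  u_i = v_i − Σ_{j<i} ((v_i · u_j) / (u_j · u_j)) · u_j.

Step by step this gives:
  u_1 = (1, 2, 3)
  u_2 = (13/7, -2/7, -3/7)
  u_3 = (0, -3/13, 2/13)

Orthogonality check:
  u_2 · u_1 = 0 (should be 0)
  u_3 · u_1 = 0 (should be 0)
  u_3 · u_2 = 0 (should be 0)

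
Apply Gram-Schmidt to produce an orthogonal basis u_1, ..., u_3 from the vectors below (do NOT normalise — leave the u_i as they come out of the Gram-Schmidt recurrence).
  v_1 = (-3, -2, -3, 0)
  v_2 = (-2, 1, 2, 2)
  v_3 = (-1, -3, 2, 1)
Orthogonal basis:
  u_1 = (-3, -2, -3, 0)
  u_2 = (-25/11, 9/11, 19/11, 2)
  u_3 = (97/282, -144/47, 479/282, 25/141)

Apply the Gram-Schmidt recurrence
  u_1 = v_1
  u_i = v_i − Σ_{j<i} ((v_i · u_j) / (u_j · u_j)) · u_j.

Step by step this gives:
  u_1 = (-3, -2, -3, 0)
  u_2 = (-25/11, 9/11, 19/11, 2)
  u_3 = (97/282, -144/47, 479/282, 25/141)

Orthogonality check:
  u_2 · u_1 = 0 (should be 0)
  u_3 · u_1 = 0 (should be 0)
  u_3 · u_2 = 0 (should be 0)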